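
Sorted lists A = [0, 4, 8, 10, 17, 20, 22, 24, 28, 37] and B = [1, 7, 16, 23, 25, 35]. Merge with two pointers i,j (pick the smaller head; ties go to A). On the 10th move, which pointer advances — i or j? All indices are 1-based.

[i=1,j=1] A[i]=0<=B[j]=1 take 0 → i++
[i=2,j=1] A[i]=4>B[j]=1 take 1 → j++
[i=2,j=2] A[i]=4<=B[j]=7 take 4 → i++
[i=3,j=2] A[i]=8>B[j]=7 take 7 → j++
[i=3,j=3] A[i]=8<=B[j]=16 take 8 → i++
[i=4,j=3] A[i]=10<=B[j]=16 take 10 → i++
[i=5,j=3] A[i]=17>B[j]=16 take 16 → j++
[i=5,j=4] A[i]=17<=B[j]=23 take 17 → i++
[i=6,j=4] A[i]=20<=B[j]=23 take 20 → i++
[i=7,j=4] A[i]=22<=B[j]=23 take 22 → i++

i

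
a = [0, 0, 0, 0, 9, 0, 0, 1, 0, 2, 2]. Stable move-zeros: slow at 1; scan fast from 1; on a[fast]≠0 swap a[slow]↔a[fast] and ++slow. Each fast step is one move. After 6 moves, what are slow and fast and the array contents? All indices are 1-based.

(s=1,f=1) a[fast]=0 → fast++
(s=1,f=2) a[fast]=0 → fast++
(s=1,f=3) a[fast]=0 → fast++
(s=1,f=4) a[fast]=0 → fast++
(s=1,f=5) a[fast]=9≠0 swap→a[1]=9 → slow++,fast++
(s=2,f=6) a[fast]=0 → fast++

slow=2, fast=7, a=[9, 0, 0, 0, 0, 0, 0, 1, 0, 2, 2]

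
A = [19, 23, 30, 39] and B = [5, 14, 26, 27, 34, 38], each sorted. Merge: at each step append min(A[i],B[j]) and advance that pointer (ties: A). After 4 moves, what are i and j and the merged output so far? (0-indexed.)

[i=0,j=0] A[i]=19>B[j]=5 take 5 → j++
[i=0,j=1] A[i]=19>B[j]=14 take 14 → j++
[i=0,j=2] A[i]=19<=B[j]=26 take 19 → i++
[i=1,j=2] A[i]=23<=B[j]=26 take 23 → i++

i=2, j=2, merged so far=[5, 14, 19, 23]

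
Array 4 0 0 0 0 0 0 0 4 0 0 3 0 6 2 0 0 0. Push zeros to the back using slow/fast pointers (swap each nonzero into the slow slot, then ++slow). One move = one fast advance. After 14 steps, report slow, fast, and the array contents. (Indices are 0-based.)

slow=4, fast=14, a=[4, 4, 3, 6, 0, 0, 0, 0, 0, 0, 0, 0, 0, 0, 2, 0, 0, 0]

(s=0,f=0) a[fast]=4≠0 swap→a[0]=4 → slow++,fast++
(s=1,f=1) a[fast]=0 → fast++
(s=1,f=2) a[fast]=0 → fast++
(s=1,f=3) a[fast]=0 → fast++
(s=1,f=4) a[fast]=0 → fast++
(s=1,f=5) a[fast]=0 → fast++
(s=1,f=6) a[fast]=0 → fast++
(s=1,f=7) a[fast]=0 → fast++
(s=1,f=8) a[fast]=4≠0 swap→a[1]=4 → slow++,fast++
(s=2,f=9) a[fast]=0 → fast++
(s=2,f=10) a[fast]=0 → fast++
(s=2,f=11) a[fast]=3≠0 swap→a[2]=3 → slow++,fast++
(s=3,f=12) a[fast]=0 → fast++
(s=3,f=13) a[fast]=6≠0 swap→a[3]=6 → slow++,fast++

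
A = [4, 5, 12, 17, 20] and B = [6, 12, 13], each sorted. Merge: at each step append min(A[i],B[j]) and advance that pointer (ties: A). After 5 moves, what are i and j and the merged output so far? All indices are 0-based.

[i=0,j=0] A[i]=4<=B[j]=6 take 4 → i++
[i=1,j=0] A[i]=5<=B[j]=6 take 5 → i++
[i=2,j=0] A[i]=12>B[j]=6 take 6 → j++
[i=2,j=1] A[i]=12<=B[j]=12 take 12 → i++
[i=3,j=1] A[i]=17>B[j]=12 take 12 → j++

i=3, j=2, merged so far=[4, 5, 6, 12, 12]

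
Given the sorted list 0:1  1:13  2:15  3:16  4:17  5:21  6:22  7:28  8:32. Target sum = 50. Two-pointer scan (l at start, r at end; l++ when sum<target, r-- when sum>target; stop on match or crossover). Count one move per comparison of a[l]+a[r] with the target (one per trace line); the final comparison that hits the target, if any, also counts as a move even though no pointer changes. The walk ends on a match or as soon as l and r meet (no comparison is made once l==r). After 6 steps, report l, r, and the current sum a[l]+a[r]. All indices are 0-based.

[0,8] 1+32=33 <50 → l++
[1,8] 13+32=45 <50 → l++
[2,8] 15+32=47 <50 → l++
[3,8] 16+32=48 <50 → l++
[4,8] 17+32=49 <50 → l++
[5,8] 21+32=53 >50 → r--

l=5, r=7, sum=49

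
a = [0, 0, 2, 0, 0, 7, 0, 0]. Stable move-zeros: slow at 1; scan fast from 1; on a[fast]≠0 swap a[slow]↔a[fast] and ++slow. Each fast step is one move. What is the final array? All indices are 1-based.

slow=1 fast=1: a[fast]=0, fast++
slow=1 fast=2: a[fast]=0, fast++
slow=1 fast=3: a[fast]=2≠0 swap→a[1]=2, slow++,fast++
slow=2 fast=4: a[fast]=0, fast++
slow=2 fast=5: a[fast]=0, fast++
slow=2 fast=6: a[fast]=7≠0 swap→a[2]=7, slow++,fast++
slow=3 fast=7: a[fast]=0, fast++
slow=3 fast=8: a[fast]=0, fast++

[2, 7, 0, 0, 0, 0, 0, 0]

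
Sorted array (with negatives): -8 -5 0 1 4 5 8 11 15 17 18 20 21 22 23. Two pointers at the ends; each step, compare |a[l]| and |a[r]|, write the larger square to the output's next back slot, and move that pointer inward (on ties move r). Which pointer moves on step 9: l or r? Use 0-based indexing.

r

[0,14] |-8|<=|23| out[14]=529 → r--
[0,13] |-8|<=|22| out[13]=484 → r--
[0,12] |-8|<=|21| out[12]=441 → r--
[0,11] |-8|<=|20| out[11]=400 → r--
[0,10] |-8|<=|18| out[10]=324 → r--
[0,9] |-8|<=|17| out[9]=289 → r--
[0,8] |-8|<=|15| out[8]=225 → r--
[0,7] |-8|<=|11| out[7]=121 → r--
[0,6] |-8|<=|8| out[6]=64 → r--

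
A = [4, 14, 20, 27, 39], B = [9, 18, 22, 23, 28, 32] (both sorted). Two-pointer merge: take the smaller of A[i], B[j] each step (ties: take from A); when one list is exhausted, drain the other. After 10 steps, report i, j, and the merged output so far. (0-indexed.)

i=4, j=6, merged so far=[4, 9, 14, 18, 20, 22, 23, 27, 28, 32]

i=0 j=0: A[i]=4<=B[j]=9 take 4, i++
i=1 j=0: A[i]=14>B[j]=9 take 9, j++
i=1 j=1: A[i]=14<=B[j]=18 take 14, i++
i=2 j=1: A[i]=20>B[j]=18 take 18, j++
i=2 j=2: A[i]=20<=B[j]=22 take 20, i++
i=3 j=2: A[i]=27>B[j]=22 take 22, j++
i=3 j=3: A[i]=27>B[j]=23 take 23, j++
i=3 j=4: A[i]=27<=B[j]=28 take 27, i++
i=4 j=4: A[i]=39>B[j]=28 take 28, j++
i=4 j=5: A[i]=39>B[j]=32 take 32, j++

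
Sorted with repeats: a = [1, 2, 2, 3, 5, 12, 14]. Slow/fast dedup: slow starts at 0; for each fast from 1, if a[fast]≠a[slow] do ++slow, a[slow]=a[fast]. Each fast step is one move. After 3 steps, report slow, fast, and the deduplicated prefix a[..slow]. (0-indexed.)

slow=2, fast=4, prefix=[1, 2, 3]

(s=0,f=1) a[fast]=2≠a[slow]=1 write a[1]=2 → slow++,fast++
(s=1,f=2) a[fast]=2=a[slow] dup → fast++
(s=1,f=3) a[fast]=3≠a[slow]=2 write a[2]=3 → slow++,fast++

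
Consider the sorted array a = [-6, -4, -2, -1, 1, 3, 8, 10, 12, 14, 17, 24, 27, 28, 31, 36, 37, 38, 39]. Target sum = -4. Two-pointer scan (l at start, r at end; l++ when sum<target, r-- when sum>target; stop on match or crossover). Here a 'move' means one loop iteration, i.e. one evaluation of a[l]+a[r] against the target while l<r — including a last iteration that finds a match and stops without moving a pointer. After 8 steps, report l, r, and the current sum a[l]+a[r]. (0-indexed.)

l=0 r=18: -6+39=33 >-4, r--
l=0 r=17: -6+38=32 >-4, r--
l=0 r=16: -6+37=31 >-4, r--
l=0 r=15: -6+36=30 >-4, r--
l=0 r=14: -6+31=25 >-4, r--
l=0 r=13: -6+28=22 >-4, r--
l=0 r=12: -6+27=21 >-4, r--
l=0 r=11: -6+24=18 >-4, r--

l=0, r=10, sum=11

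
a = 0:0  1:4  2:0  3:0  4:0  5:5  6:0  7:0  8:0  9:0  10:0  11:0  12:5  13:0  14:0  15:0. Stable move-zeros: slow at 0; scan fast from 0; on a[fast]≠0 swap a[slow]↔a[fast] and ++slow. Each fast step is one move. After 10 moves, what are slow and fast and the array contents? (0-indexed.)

slow=2, fast=10, a=[4, 5, 0, 0, 0, 0, 0, 0, 0, 0, 0, 0, 5, 0, 0, 0]

slow=0 fast=0: a[fast]=0, fast++
slow=0 fast=1: a[fast]=4≠0 swap→a[0]=4, slow++,fast++
slow=1 fast=2: a[fast]=0, fast++
slow=1 fast=3: a[fast]=0, fast++
slow=1 fast=4: a[fast]=0, fast++
slow=1 fast=5: a[fast]=5≠0 swap→a[1]=5, slow++,fast++
slow=2 fast=6: a[fast]=0, fast++
slow=2 fast=7: a[fast]=0, fast++
slow=2 fast=8: a[fast]=0, fast++
slow=2 fast=9: a[fast]=0, fast++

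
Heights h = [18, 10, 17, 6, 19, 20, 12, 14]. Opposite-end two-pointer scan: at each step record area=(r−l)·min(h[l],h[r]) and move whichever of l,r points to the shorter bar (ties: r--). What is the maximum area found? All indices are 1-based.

[1,8] min(18,14)*7=98 best=98 * → r--
[1,7] min(18,12)*6=72 best=98 → r--
[1,6] min(18,20)*5=90 best=98 → l++
[2,6] min(10,20)*4=40 best=98 → l++
[3,6] min(17,20)*3=51 best=98 → l++
[4,6] min(6,20)*2=12 best=98 → l++
[5,6] min(19,20)*1=19 best=98 → l++

max area = 98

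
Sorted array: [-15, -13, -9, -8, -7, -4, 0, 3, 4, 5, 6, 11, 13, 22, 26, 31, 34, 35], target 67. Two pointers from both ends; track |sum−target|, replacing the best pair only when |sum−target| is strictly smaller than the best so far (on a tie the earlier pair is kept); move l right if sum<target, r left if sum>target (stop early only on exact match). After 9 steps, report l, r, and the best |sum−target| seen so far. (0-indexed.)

[0,17] -15+35=20 d=47 * → l++
[1,17] -13+35=22 d=45 * → l++
[2,17] -9+35=26 d=41 * → l++
[3,17] -8+35=27 d=40 * → l++
[4,17] -7+35=28 d=39 * → l++
[5,17] -4+35=31 d=36 * → l++
[6,17] 0+35=35 d=32 * → l++
[7,17] 3+35=38 d=29 * → l++
[8,17] 4+35=39 d=28 * → l++

l=9, r=17, best |Δ|=28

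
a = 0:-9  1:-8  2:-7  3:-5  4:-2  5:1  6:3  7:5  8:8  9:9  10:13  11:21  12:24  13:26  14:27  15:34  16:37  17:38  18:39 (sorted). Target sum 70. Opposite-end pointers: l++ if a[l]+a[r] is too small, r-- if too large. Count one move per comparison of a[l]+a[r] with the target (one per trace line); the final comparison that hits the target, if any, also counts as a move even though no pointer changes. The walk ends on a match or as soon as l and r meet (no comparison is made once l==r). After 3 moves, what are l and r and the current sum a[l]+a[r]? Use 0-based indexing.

l=0 r=18: -9+39=30 <70, l++
l=1 r=18: -8+39=31 <70, l++
l=2 r=18: -7+39=32 <70, l++

l=3, r=18, sum=34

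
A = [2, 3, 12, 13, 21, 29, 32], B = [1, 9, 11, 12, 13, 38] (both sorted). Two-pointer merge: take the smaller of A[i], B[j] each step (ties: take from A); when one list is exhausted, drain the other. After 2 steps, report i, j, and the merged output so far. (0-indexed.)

i=0 j=0: A[i]=2>B[j]=1 take 1, j++
i=0 j=1: A[i]=2<=B[j]=9 take 2, i++

i=1, j=1, merged so far=[1, 2]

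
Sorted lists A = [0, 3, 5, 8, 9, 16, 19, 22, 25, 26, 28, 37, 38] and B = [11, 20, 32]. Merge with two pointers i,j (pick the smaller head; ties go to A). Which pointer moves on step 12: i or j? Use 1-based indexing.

i=1 j=1: A[i]=0<=B[j]=11 take 0, i++
i=2 j=1: A[i]=3<=B[j]=11 take 3, i++
i=3 j=1: A[i]=5<=B[j]=11 take 5, i++
i=4 j=1: A[i]=8<=B[j]=11 take 8, i++
i=5 j=1: A[i]=9<=B[j]=11 take 9, i++
i=6 j=1: A[i]=16>B[j]=11 take 11, j++
i=6 j=2: A[i]=16<=B[j]=20 take 16, i++
i=7 j=2: A[i]=19<=B[j]=20 take 19, i++
i=8 j=2: A[i]=22>B[j]=20 take 20, j++
i=8 j=3: A[i]=22<=B[j]=32 take 22, i++
i=9 j=3: A[i]=25<=B[j]=32 take 25, i++
i=10 j=3: A[i]=26<=B[j]=32 take 26, i++

i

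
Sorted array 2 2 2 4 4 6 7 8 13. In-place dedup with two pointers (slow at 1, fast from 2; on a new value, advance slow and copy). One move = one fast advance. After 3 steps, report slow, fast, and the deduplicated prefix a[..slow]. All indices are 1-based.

slow=2, fast=5, prefix=[2, 4]

slow=1 fast=2: a[fast]=2=a[slow] dup, fast++
slow=1 fast=3: a[fast]=2=a[slow] dup, fast++
slow=1 fast=4: a[fast]=4≠a[slow]=2 write a[2]=4, slow++,fast++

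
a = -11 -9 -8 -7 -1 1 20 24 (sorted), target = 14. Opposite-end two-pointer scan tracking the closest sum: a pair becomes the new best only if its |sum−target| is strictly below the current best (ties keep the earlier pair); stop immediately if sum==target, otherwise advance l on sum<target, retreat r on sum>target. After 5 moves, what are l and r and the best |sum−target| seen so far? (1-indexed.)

l=5, r=7, best |Δ|=1

[1,8] -11+24=13 d=1 * → l++
[2,8] -9+24=15 d=1 → r--
[2,7] -9+20=11 d=3 → l++
[3,7] -8+20=12 d=2 → l++
[4,7] -7+20=13 d=1 → l++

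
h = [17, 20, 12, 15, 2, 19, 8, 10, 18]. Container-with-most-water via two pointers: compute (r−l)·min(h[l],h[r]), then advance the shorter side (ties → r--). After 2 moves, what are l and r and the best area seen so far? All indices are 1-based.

l=1 r=9: min(17,18)*8=136 best=136 *, l++
l=2 r=9: min(20,18)*7=126 best=136, r--

l=2, r=8, best area=136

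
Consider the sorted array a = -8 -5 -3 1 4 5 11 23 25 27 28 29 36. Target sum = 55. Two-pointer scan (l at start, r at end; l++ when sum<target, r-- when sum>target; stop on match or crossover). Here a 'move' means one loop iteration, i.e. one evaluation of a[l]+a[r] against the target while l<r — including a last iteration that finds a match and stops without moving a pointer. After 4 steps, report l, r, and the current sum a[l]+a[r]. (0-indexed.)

l=0 r=12: -8+36=28 <55, l++
l=1 r=12: -5+36=31 <55, l++
l=2 r=12: -3+36=33 <55, l++
l=3 r=12: 1+36=37 <55, l++

l=4, r=12, sum=40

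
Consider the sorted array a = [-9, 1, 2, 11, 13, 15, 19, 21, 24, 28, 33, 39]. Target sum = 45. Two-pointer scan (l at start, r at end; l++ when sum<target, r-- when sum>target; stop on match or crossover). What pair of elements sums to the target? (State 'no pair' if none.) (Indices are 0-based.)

(21, 24)

l=0 r=11: -9+39=30 <45, l++
l=1 r=11: 1+39=40 <45, l++
l=2 r=11: 2+39=41 <45, l++
l=3 r=11: 11+39=50 >45, r--
l=3 r=10: 11+33=44 <45, l++
l=4 r=10: 13+33=46 >45, r--
l=4 r=9: 13+28=41 <45, l++
l=5 r=9: 15+28=43 <45, l++
l=6 r=9: 19+28=47 >45, r--
l=6 r=8: 19+24=43 <45, l++
l=7 r=8: 21+24=45, found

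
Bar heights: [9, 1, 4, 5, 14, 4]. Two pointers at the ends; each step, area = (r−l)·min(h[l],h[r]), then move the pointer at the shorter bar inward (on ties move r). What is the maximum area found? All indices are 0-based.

max area = 36

[0,5] min(9,4)*5=20 best=20 * → r--
[0,4] min(9,14)*4=36 best=36 * → l++
[1,4] min(1,14)*3=3 best=36 → l++
[2,4] min(4,14)*2=8 best=36 → l++
[3,4] min(5,14)*1=5 best=36 → l++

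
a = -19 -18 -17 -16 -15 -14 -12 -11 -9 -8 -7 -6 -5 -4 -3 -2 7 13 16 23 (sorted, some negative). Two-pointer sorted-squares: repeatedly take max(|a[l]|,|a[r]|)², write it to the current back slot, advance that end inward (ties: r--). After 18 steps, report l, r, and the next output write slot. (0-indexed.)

[0,19] |-19|<=|23| out[19]=529 → r--
[0,18] |-19|>|16| out[18]=361 → l++
[1,18] |-18|>|16| out[17]=324 → l++
[2,18] |-17|>|16| out[16]=289 → l++
[3,18] |-16|<=|16| out[15]=256 → r--
[3,17] |-16|>|13| out[14]=256 → l++
[4,17] |-15|>|13| out[13]=225 → l++
[5,17] |-14|>|13| out[12]=196 → l++
[6,17] |-12|<=|13| out[11]=169 → r--
[6,16] |-12|>|7| out[10]=144 → l++
[7,16] |-11|>|7| out[9]=121 → l++
[8,16] |-9|>|7| out[8]=81 → l++
[9,16] |-8|>|7| out[7]=64 → l++
[10,16] |-7|<=|7| out[6]=49 → r--
[10,15] |-7|>|-2| out[5]=49 → l++
[11,15] |-6|>|-2| out[4]=36 → l++
[12,15] |-5|>|-2| out[3]=25 → l++
[13,15] |-4|>|-2| out[2]=16 → l++

l=14, r=15, next write slot=1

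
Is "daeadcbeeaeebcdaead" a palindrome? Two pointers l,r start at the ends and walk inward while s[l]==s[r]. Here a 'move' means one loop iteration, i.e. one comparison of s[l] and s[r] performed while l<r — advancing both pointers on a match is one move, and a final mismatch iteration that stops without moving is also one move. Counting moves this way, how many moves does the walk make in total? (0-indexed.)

[0,18] 'd'=='d' → l++,r--
[1,17] 'a'=='a' → l++,r--
[2,16] 'e'=='e' → l++,r--
[3,15] 'a'=='a' → l++,r--
[4,14] 'd'=='d' → l++,r--
[5,13] 'c'=='c' → l++,r--
[6,12] 'b'=='b' → l++,r--
[7,11] 'e'=='e' → l++,r--
[8,10] 'e'=='e' → l++,r--

9 moves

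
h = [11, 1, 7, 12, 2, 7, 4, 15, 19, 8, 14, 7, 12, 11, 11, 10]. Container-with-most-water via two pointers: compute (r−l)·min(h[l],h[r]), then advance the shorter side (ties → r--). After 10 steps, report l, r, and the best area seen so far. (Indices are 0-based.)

l=5, r=10, best area=154

l=0 r=15: min(11,10)*15=150 best=150 *, r--
l=0 r=14: min(11,11)*14=154 best=154 *, r--
l=0 r=13: min(11,11)*13=143 best=154, r--
l=0 r=12: min(11,12)*12=132 best=154, l++
l=1 r=12: min(1,12)*11=11 best=154, l++
l=2 r=12: min(7,12)*10=70 best=154, l++
l=3 r=12: min(12,12)*9=108 best=154, r--
l=3 r=11: min(12,7)*8=56 best=154, r--
l=3 r=10: min(12,14)*7=84 best=154, l++
l=4 r=10: min(2,14)*6=12 best=154, l++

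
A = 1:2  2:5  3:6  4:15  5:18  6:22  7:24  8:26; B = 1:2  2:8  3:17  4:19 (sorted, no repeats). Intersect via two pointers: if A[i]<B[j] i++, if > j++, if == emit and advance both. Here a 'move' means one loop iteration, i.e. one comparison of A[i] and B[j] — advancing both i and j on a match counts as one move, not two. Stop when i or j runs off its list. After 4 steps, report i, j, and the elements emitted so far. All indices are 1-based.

i=4, j=3, emitted=[2]

i=1 j=1: 2==2 emit, i++,j++
i=2 j=2: 5<8, i++
i=3 j=2: 6<8, i++
i=4 j=2: 15>8, j++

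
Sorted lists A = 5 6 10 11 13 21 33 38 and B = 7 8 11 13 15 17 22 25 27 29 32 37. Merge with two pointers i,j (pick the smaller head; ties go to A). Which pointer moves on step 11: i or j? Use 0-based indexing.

j

i=0 j=0: A[i]=5<=B[j]=7 take 5, i++
i=1 j=0: A[i]=6<=B[j]=7 take 6, i++
i=2 j=0: A[i]=10>B[j]=7 take 7, j++
i=2 j=1: A[i]=10>B[j]=8 take 8, j++
i=2 j=2: A[i]=10<=B[j]=11 take 10, i++
i=3 j=2: A[i]=11<=B[j]=11 take 11, i++
i=4 j=2: A[i]=13>B[j]=11 take 11, j++
i=4 j=3: A[i]=13<=B[j]=13 take 13, i++
i=5 j=3: A[i]=21>B[j]=13 take 13, j++
i=5 j=4: A[i]=21>B[j]=15 take 15, j++
i=5 j=5: A[i]=21>B[j]=17 take 17, j++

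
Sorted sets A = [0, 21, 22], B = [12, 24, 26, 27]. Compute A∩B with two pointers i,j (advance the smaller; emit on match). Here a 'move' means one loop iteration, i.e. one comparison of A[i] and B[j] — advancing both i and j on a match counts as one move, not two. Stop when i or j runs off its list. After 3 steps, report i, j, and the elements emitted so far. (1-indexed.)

i=3, j=2, emitted=[]

i=1 j=1: 0<12, i++
i=2 j=1: 21>12, j++
i=2 j=2: 21<24, i++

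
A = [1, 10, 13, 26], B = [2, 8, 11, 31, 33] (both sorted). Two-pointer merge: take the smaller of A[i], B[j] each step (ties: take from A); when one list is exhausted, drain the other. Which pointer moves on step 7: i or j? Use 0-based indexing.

i=0 j=0: A[i]=1<=B[j]=2 take 1, i++
i=1 j=0: A[i]=10>B[j]=2 take 2, j++
i=1 j=1: A[i]=10>B[j]=8 take 8, j++
i=1 j=2: A[i]=10<=B[j]=11 take 10, i++
i=2 j=2: A[i]=13>B[j]=11 take 11, j++
i=2 j=3: A[i]=13<=B[j]=31 take 13, i++
i=3 j=3: A[i]=26<=B[j]=31 take 26, i++

i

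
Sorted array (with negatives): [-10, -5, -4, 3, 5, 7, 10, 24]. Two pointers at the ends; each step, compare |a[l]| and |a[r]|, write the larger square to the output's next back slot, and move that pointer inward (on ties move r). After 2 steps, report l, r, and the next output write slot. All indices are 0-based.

l=0, r=5, next write slot=5

l=0 r=7: |-10|<=|24| out[7]=576, r--
l=0 r=6: |-10|<=|10| out[6]=100, r--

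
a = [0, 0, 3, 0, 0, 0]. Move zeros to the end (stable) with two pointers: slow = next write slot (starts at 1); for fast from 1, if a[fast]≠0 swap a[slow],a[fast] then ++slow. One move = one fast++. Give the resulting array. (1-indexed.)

[3, 0, 0, 0, 0, 0]

slow=1 fast=1: a[fast]=0, fast++
slow=1 fast=2: a[fast]=0, fast++
slow=1 fast=3: a[fast]=3≠0 swap→a[1]=3, slow++,fast++
slow=2 fast=4: a[fast]=0, fast++
slow=2 fast=5: a[fast]=0, fast++
slow=2 fast=6: a[fast]=0, fast++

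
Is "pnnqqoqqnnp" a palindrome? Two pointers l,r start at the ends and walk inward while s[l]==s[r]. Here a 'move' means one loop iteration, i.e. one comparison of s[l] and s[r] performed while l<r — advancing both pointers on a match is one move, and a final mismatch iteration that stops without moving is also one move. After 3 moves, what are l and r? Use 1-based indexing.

l=4, r=8

[1,11] 'p'=='p' → l++,r--
[2,10] 'n'=='n' → l++,r--
[3,9] 'n'=='n' → l++,r--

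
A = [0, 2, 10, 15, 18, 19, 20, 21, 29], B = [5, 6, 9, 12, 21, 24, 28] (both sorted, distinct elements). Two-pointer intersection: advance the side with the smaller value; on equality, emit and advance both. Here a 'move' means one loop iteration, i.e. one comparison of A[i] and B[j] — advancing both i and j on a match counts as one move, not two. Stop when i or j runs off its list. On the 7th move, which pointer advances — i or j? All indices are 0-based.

j

i=0 j=0: 0<5, i++
i=1 j=0: 2<5, i++
i=2 j=0: 10>5, j++
i=2 j=1: 10>6, j++
i=2 j=2: 10>9, j++
i=2 j=3: 10<12, i++
i=3 j=3: 15>12, j++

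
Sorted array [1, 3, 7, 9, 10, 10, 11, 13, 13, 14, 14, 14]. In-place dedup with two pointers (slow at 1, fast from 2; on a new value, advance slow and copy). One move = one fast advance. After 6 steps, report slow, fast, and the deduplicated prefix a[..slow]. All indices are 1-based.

(s=1,f=2) a[fast]=3≠a[slow]=1 write a[2]=3 → slow++,fast++
(s=2,f=3) a[fast]=7≠a[slow]=3 write a[3]=7 → slow++,fast++
(s=3,f=4) a[fast]=9≠a[slow]=7 write a[4]=9 → slow++,fast++
(s=4,f=5) a[fast]=10≠a[slow]=9 write a[5]=10 → slow++,fast++
(s=5,f=6) a[fast]=10=a[slow] dup → fast++
(s=5,f=7) a[fast]=11≠a[slow]=10 write a[6]=11 → slow++,fast++

slow=6, fast=8, prefix=[1, 3, 7, 9, 10, 11]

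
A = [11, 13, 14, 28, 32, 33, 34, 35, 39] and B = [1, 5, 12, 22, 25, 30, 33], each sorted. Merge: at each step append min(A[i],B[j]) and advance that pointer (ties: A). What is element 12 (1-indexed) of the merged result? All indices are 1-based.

merged[12] = 33

[i=1,j=1] A[i]=11>B[j]=1 take 1 → j++
[i=1,j=2] A[i]=11>B[j]=5 take 5 → j++
[i=1,j=3] A[i]=11<=B[j]=12 take 11 → i++
[i=2,j=3] A[i]=13>B[j]=12 take 12 → j++
[i=2,j=4] A[i]=13<=B[j]=22 take 13 → i++
[i=3,j=4] A[i]=14<=B[j]=22 take 14 → i++
[i=4,j=4] A[i]=28>B[j]=22 take 22 → j++
[i=4,j=5] A[i]=28>B[j]=25 take 25 → j++
[i=4,j=6] A[i]=28<=B[j]=30 take 28 → i++
[i=5,j=6] A[i]=32>B[j]=30 take 30 → j++
[i=5,j=7] A[i]=32<=B[j]=33 take 32 → i++
[i=6,j=7] A[i]=33<=B[j]=33 take 33 → i++
[i=7,j=7] A[i]=34>B[j]=33 take 33 → j++
[i=7,j=8] B done, take A[i]=34 → i++
[i=8,j=8] B done, take A[i]=35 → i++
[i=9,j=8] B done, take A[i]=39 → i++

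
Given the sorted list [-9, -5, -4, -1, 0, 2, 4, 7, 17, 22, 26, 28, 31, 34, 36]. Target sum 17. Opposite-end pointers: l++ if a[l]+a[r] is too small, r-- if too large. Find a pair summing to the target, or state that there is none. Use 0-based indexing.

(-9, 26)

l=0 r=14: -9+36=27 >17, r--
l=0 r=13: -9+34=25 >17, r--
l=0 r=12: -9+31=22 >17, r--
l=0 r=11: -9+28=19 >17, r--
l=0 r=10: -9+26=17, found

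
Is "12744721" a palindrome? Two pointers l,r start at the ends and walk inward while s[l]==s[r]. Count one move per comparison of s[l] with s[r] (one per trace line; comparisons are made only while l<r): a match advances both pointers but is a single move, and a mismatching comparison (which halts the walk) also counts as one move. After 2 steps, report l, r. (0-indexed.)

l=2, r=5

[0,7] '1'=='1' → l++,r--
[1,6] '2'=='2' → l++,r--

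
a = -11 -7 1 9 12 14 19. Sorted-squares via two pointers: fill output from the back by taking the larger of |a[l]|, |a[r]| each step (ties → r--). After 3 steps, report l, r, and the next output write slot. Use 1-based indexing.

l=1 r=7: |-11|<=|19| out[7]=361, r--
l=1 r=6: |-11|<=|14| out[6]=196, r--
l=1 r=5: |-11|<=|12| out[5]=144, r--

l=1, r=4, next write slot=4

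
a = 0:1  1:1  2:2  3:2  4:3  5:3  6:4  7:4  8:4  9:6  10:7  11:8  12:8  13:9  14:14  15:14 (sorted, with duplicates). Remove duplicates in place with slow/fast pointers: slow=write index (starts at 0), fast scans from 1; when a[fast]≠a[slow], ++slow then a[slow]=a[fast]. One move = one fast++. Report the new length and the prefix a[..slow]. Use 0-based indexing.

slow=0 fast=1: a[fast]=1=a[slow] dup, fast++
slow=0 fast=2: a[fast]=2≠a[slow]=1 write a[1]=2, slow++,fast++
slow=1 fast=3: a[fast]=2=a[slow] dup, fast++
slow=1 fast=4: a[fast]=3≠a[slow]=2 write a[2]=3, slow++,fast++
slow=2 fast=5: a[fast]=3=a[slow] dup, fast++
slow=2 fast=6: a[fast]=4≠a[slow]=3 write a[3]=4, slow++,fast++
slow=3 fast=7: a[fast]=4=a[slow] dup, fast++
slow=3 fast=8: a[fast]=4=a[slow] dup, fast++
slow=3 fast=9: a[fast]=6≠a[slow]=4 write a[4]=6, slow++,fast++
slow=4 fast=10: a[fast]=7≠a[slow]=6 write a[5]=7, slow++,fast++
slow=5 fast=11: a[fast]=8≠a[slow]=7 write a[6]=8, slow++,fast++
slow=6 fast=12: a[fast]=8=a[slow] dup, fast++
slow=6 fast=13: a[fast]=9≠a[slow]=8 write a[7]=9, slow++,fast++
slow=7 fast=14: a[fast]=14≠a[slow]=9 write a[8]=14, slow++,fast++
slow=8 fast=15: a[fast]=14=a[slow] dup, fast++

length 9; prefix = [1, 2, 3, 4, 6, 7, 8, 9, 14]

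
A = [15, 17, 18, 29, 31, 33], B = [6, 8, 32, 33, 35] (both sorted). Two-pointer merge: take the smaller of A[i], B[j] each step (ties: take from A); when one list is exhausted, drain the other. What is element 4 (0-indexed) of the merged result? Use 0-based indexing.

merged[4] = 18

i=0 j=0: A[i]=15>B[j]=6 take 6, j++
i=0 j=1: A[i]=15>B[j]=8 take 8, j++
i=0 j=2: A[i]=15<=B[j]=32 take 15, i++
i=1 j=2: A[i]=17<=B[j]=32 take 17, i++
i=2 j=2: A[i]=18<=B[j]=32 take 18, i++
i=3 j=2: A[i]=29<=B[j]=32 take 29, i++
i=4 j=2: A[i]=31<=B[j]=32 take 31, i++
i=5 j=2: A[i]=33>B[j]=32 take 32, j++
i=5 j=3: A[i]=33<=B[j]=33 take 33, i++
i=6 j=3: A done, take B[j]=33, j++
i=6 j=4: A done, take B[j]=35, j++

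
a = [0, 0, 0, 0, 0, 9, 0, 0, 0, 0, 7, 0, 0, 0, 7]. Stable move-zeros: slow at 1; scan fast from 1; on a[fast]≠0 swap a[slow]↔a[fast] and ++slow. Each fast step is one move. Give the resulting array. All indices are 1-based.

(s=1,f=1) a[fast]=0 → fast++
(s=1,f=2) a[fast]=0 → fast++
(s=1,f=3) a[fast]=0 → fast++
(s=1,f=4) a[fast]=0 → fast++
(s=1,f=5) a[fast]=0 → fast++
(s=1,f=6) a[fast]=9≠0 swap→a[1]=9 → slow++,fast++
(s=2,f=7) a[fast]=0 → fast++
(s=2,f=8) a[fast]=0 → fast++
(s=2,f=9) a[fast]=0 → fast++
(s=2,f=10) a[fast]=0 → fast++
(s=2,f=11) a[fast]=7≠0 swap→a[2]=7 → slow++,fast++
(s=3,f=12) a[fast]=0 → fast++
(s=3,f=13) a[fast]=0 → fast++
(s=3,f=14) a[fast]=0 → fast++
(s=3,f=15) a[fast]=7≠0 swap→a[3]=7 → slow++,fast++

[9, 7, 7, 0, 0, 0, 0, 0, 0, 0, 0, 0, 0, 0, 0]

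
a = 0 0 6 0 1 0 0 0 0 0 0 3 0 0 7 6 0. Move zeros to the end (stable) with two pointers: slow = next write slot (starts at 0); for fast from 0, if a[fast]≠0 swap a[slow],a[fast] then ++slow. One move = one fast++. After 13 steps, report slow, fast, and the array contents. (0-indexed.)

slow=3, fast=13, a=[6, 1, 3, 0, 0, 0, 0, 0, 0, 0, 0, 0, 0, 0, 7, 6, 0]

(s=0,f=0) a[fast]=0 → fast++
(s=0,f=1) a[fast]=0 → fast++
(s=0,f=2) a[fast]=6≠0 swap→a[0]=6 → slow++,fast++
(s=1,f=3) a[fast]=0 → fast++
(s=1,f=4) a[fast]=1≠0 swap→a[1]=1 → slow++,fast++
(s=2,f=5) a[fast]=0 → fast++
(s=2,f=6) a[fast]=0 → fast++
(s=2,f=7) a[fast]=0 → fast++
(s=2,f=8) a[fast]=0 → fast++
(s=2,f=9) a[fast]=0 → fast++
(s=2,f=10) a[fast]=0 → fast++
(s=2,f=11) a[fast]=3≠0 swap→a[2]=3 → slow++,fast++
(s=3,f=12) a[fast]=0 → fast++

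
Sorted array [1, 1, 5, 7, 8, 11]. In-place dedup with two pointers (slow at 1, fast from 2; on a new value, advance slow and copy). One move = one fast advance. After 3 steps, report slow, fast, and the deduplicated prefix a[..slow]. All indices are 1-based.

(s=1,f=2) a[fast]=1=a[slow] dup → fast++
(s=1,f=3) a[fast]=5≠a[slow]=1 write a[2]=5 → slow++,fast++
(s=2,f=4) a[fast]=7≠a[slow]=5 write a[3]=7 → slow++,fast++

slow=3, fast=5, prefix=[1, 5, 7]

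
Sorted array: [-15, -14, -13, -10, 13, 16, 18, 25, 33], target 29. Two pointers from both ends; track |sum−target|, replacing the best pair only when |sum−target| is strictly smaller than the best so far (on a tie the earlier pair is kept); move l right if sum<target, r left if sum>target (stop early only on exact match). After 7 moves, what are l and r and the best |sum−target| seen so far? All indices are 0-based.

l=0 r=8: -15+33=18 d=11 *, l++
l=1 r=8: -14+33=19 d=10 *, l++
l=2 r=8: -13+33=20 d=9 *, l++
l=3 r=8: -10+33=23 d=6 *, l++
l=4 r=8: 13+33=46 d=17, r--
l=4 r=7: 13+25=38 d=9, r--
l=4 r=6: 13+18=31 d=2 *, r--

l=4, r=5, best |Δ|=2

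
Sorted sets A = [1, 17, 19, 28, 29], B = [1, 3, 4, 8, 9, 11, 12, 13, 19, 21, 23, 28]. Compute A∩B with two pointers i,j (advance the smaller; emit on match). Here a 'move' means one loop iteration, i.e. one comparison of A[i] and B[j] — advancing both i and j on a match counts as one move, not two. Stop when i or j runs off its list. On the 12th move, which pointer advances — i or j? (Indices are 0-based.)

j

i=0 j=0: 1==1 emit, i++,j++
i=1 j=1: 17>3, j++
i=1 j=2: 17>4, j++
i=1 j=3: 17>8, j++
i=1 j=4: 17>9, j++
i=1 j=5: 17>11, j++
i=1 j=6: 17>12, j++
i=1 j=7: 17>13, j++
i=1 j=8: 17<19, i++
i=2 j=8: 19==19 emit, i++,j++
i=3 j=9: 28>21, j++
i=3 j=10: 28>23, j++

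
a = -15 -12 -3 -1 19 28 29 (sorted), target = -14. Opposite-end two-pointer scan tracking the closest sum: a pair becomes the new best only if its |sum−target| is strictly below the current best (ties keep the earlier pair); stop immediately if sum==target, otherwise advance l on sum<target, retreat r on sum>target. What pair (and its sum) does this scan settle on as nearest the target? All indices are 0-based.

pair (-12, -1) with sum -13 (|Δ|=1)

[0,6] -15+29=14 d=28 * → r--
[0,5] -15+28=13 d=27 * → r--
[0,4] -15+19=4 d=18 * → r--
[0,3] -15+-1=-16 d=2 * → l++
[1,3] -12+-1=-13 d=1 * → r--
[1,2] -12+-3=-15 d=1 → l++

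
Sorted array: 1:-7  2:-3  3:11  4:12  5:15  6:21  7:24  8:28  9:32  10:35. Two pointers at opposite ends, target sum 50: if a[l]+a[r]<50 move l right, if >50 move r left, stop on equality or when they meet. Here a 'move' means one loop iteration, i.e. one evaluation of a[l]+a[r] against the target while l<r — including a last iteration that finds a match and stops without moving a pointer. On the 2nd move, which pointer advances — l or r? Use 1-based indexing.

[1,10] -7+35=28 <50 → l++
[2,10] -3+35=32 <50 → l++

l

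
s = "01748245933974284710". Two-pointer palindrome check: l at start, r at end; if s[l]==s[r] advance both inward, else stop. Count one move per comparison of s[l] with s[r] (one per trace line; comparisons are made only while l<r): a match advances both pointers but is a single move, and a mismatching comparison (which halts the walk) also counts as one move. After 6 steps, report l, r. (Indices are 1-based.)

l=7, r=14

[1,20] '0'=='0' → l++,r--
[2,19] '1'=='1' → l++,r--
[3,18] '7'=='7' → l++,r--
[4,17] '4'=='4' → l++,r--
[5,16] '8'=='8' → l++,r--
[6,15] '2'=='2' → l++,r--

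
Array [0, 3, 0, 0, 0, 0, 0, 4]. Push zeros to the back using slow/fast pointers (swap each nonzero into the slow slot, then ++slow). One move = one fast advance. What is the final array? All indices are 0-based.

(s=0,f=0) a[fast]=0 → fast++
(s=0,f=1) a[fast]=3≠0 swap→a[0]=3 → slow++,fast++
(s=1,f=2) a[fast]=0 → fast++
(s=1,f=3) a[fast]=0 → fast++
(s=1,f=4) a[fast]=0 → fast++
(s=1,f=5) a[fast]=0 → fast++
(s=1,f=6) a[fast]=0 → fast++
(s=1,f=7) a[fast]=4≠0 swap→a[1]=4 → slow++,fast++

[3, 4, 0, 0, 0, 0, 0, 0]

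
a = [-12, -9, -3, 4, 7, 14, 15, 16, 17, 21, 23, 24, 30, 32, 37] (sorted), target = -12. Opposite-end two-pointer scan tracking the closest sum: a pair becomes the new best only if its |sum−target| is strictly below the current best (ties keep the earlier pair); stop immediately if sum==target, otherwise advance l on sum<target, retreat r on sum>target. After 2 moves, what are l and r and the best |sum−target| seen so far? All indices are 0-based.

l=0, r=12, best |Δ|=32

[0,14] -12+37=25 d=37 * → r--
[0,13] -12+32=20 d=32 * → r--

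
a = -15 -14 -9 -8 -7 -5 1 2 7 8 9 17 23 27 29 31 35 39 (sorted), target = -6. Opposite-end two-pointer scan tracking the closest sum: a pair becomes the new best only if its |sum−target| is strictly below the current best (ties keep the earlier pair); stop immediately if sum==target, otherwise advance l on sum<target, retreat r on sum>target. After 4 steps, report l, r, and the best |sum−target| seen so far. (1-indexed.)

[1,18] -15+39=24 d=30 * → r--
[1,17] -15+35=20 d=26 * → r--
[1,16] -15+31=16 d=22 * → r--
[1,15] -15+29=14 d=20 * → r--

l=1, r=14, best |Δ|=20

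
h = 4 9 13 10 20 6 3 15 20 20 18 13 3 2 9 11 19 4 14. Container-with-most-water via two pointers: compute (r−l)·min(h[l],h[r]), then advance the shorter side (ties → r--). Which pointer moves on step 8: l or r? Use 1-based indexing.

l=1 r=19: min(4,14)*18=72 best=72 *, l++
l=2 r=19: min(9,14)*17=153 best=153 *, l++
l=3 r=19: min(13,14)*16=208 best=208 *, l++
l=4 r=19: min(10,14)*15=150 best=208, l++
l=5 r=19: min(20,14)*14=196 best=208, r--
l=5 r=18: min(20,4)*13=52 best=208, r--
l=5 r=17: min(20,19)*12=228 best=228 *, r--
l=5 r=16: min(20,11)*11=121 best=228, r--

r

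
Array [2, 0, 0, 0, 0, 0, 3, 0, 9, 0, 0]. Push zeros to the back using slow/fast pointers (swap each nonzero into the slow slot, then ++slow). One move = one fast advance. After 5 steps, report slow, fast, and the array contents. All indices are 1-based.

(s=1,f=1) a[fast]=2≠0 swap→a[1]=2 → slow++,fast++
(s=2,f=2) a[fast]=0 → fast++
(s=2,f=3) a[fast]=0 → fast++
(s=2,f=4) a[fast]=0 → fast++
(s=2,f=5) a[fast]=0 → fast++

slow=2, fast=6, a=[2, 0, 0, 0, 0, 0, 3, 0, 9, 0, 0]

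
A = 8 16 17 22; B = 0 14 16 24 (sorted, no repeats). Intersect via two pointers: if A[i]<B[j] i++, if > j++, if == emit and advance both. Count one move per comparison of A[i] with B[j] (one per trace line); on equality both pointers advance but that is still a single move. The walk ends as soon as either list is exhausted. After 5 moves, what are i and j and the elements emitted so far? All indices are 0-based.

[i=0,j=0] 8>0 → j++
[i=0,j=1] 8<14 → i++
[i=1,j=1] 16>14 → j++
[i=1,j=2] 16==16 emit → i++,j++
[i=2,j=3] 17<24 → i++

i=3, j=3, emitted=[16]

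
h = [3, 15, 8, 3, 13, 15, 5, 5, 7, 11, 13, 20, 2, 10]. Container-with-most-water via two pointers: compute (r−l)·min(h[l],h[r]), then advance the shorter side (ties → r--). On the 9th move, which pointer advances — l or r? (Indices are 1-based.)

l

l=1 r=14: min(3,10)*13=39 best=39 *, l++
l=2 r=14: min(15,10)*12=120 best=120 *, r--
l=2 r=13: min(15,2)*11=22 best=120, r--
l=2 r=12: min(15,20)*10=150 best=150 *, l++
l=3 r=12: min(8,20)*9=72 best=150, l++
l=4 r=12: min(3,20)*8=24 best=150, l++
l=5 r=12: min(13,20)*7=91 best=150, l++
l=6 r=12: min(15,20)*6=90 best=150, l++
l=7 r=12: min(5,20)*5=25 best=150, l++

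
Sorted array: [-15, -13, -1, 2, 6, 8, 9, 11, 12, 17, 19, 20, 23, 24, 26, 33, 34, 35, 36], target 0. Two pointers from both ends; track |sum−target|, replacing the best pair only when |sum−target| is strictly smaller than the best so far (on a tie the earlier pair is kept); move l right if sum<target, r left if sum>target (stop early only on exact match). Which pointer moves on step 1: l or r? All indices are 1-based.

[1,19] -15+36=21 d=21 * → r--

r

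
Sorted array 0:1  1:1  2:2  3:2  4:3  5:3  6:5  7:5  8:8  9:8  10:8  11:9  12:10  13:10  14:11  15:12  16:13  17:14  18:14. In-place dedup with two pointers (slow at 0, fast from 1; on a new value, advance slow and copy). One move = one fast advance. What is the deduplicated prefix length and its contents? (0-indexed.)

length 11; prefix = [1, 2, 3, 5, 8, 9, 10, 11, 12, 13, 14]

(s=0,f=1) a[fast]=1=a[slow] dup → fast++
(s=0,f=2) a[fast]=2≠a[slow]=1 write a[1]=2 → slow++,fast++
(s=1,f=3) a[fast]=2=a[slow] dup → fast++
(s=1,f=4) a[fast]=3≠a[slow]=2 write a[2]=3 → slow++,fast++
(s=2,f=5) a[fast]=3=a[slow] dup → fast++
(s=2,f=6) a[fast]=5≠a[slow]=3 write a[3]=5 → slow++,fast++
(s=3,f=7) a[fast]=5=a[slow] dup → fast++
(s=3,f=8) a[fast]=8≠a[slow]=5 write a[4]=8 → slow++,fast++
(s=4,f=9) a[fast]=8=a[slow] dup → fast++
(s=4,f=10) a[fast]=8=a[slow] dup → fast++
(s=4,f=11) a[fast]=9≠a[slow]=8 write a[5]=9 → slow++,fast++
(s=5,f=12) a[fast]=10≠a[slow]=9 write a[6]=10 → slow++,fast++
(s=6,f=13) a[fast]=10=a[slow] dup → fast++
(s=6,f=14) a[fast]=11≠a[slow]=10 write a[7]=11 → slow++,fast++
(s=7,f=15) a[fast]=12≠a[slow]=11 write a[8]=12 → slow++,fast++
(s=8,f=16) a[fast]=13≠a[slow]=12 write a[9]=13 → slow++,fast++
(s=9,f=17) a[fast]=14≠a[slow]=13 write a[10]=14 → slow++,fast++
(s=10,f=18) a[fast]=14=a[slow] dup → fast++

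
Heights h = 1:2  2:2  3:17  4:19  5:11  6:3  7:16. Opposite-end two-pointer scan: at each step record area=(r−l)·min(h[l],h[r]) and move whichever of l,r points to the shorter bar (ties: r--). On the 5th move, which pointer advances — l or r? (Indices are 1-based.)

r

[1,7] min(2,16)*6=12 best=12 * → l++
[2,7] min(2,16)*5=10 best=12 → l++
[3,7] min(17,16)*4=64 best=64 * → r--
[3,6] min(17,3)*3=9 best=64 → r--
[3,5] min(17,11)*2=22 best=64 → r--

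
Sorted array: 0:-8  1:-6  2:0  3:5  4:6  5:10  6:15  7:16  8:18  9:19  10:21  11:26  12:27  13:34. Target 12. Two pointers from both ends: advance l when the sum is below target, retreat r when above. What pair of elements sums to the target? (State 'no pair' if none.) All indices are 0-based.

[0,13] -8+34=26 >12 → r--
[0,12] -8+27=19 >12 → r--
[0,11] -8+26=18 >12 → r--
[0,10] -8+21=13 >12 → r--
[0,9] -8+19=11 <12 → l++
[1,9] -6+19=13 >12 → r--
[1,8] -6+18=12 → found

(-6, 18)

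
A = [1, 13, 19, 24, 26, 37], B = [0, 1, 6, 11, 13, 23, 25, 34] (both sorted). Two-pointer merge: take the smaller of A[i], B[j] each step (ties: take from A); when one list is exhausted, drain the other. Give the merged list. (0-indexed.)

i=0 j=0: A[i]=1>B[j]=0 take 0, j++
i=0 j=1: A[i]=1<=B[j]=1 take 1, i++
i=1 j=1: A[i]=13>B[j]=1 take 1, j++
i=1 j=2: A[i]=13>B[j]=6 take 6, j++
i=1 j=3: A[i]=13>B[j]=11 take 11, j++
i=1 j=4: A[i]=13<=B[j]=13 take 13, i++
i=2 j=4: A[i]=19>B[j]=13 take 13, j++
i=2 j=5: A[i]=19<=B[j]=23 take 19, i++
i=3 j=5: A[i]=24>B[j]=23 take 23, j++
i=3 j=6: A[i]=24<=B[j]=25 take 24, i++
i=4 j=6: A[i]=26>B[j]=25 take 25, j++
i=4 j=7: A[i]=26<=B[j]=34 take 26, i++
i=5 j=7: A[i]=37>B[j]=34 take 34, j++
i=5 j=8: B done, take A[i]=37, i++

[0, 1, 1, 6, 11, 13, 13, 19, 23, 24, 25, 26, 34, 37]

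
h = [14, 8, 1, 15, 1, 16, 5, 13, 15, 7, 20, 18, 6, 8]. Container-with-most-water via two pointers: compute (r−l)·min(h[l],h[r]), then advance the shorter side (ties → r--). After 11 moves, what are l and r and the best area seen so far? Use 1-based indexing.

[1,14] min(14,8)*13=104 best=104 * → r--
[1,13] min(14,6)*12=72 best=104 → r--
[1,12] min(14,18)*11=154 best=154 * → l++
[2,12] min(8,18)*10=80 best=154 → l++
[3,12] min(1,18)*9=9 best=154 → l++
[4,12] min(15,18)*8=120 best=154 → l++
[5,12] min(1,18)*7=7 best=154 → l++
[6,12] min(16,18)*6=96 best=154 → l++
[7,12] min(5,18)*5=25 best=154 → l++
[8,12] min(13,18)*4=52 best=154 → l++
[9,12] min(15,18)*3=45 best=154 → l++

l=10, r=12, best area=154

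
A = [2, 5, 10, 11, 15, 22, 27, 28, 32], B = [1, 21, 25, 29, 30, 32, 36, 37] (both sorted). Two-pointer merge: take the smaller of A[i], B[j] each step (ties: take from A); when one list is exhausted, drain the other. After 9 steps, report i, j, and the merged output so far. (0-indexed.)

[i=0,j=0] A[i]=2>B[j]=1 take 1 → j++
[i=0,j=1] A[i]=2<=B[j]=21 take 2 → i++
[i=1,j=1] A[i]=5<=B[j]=21 take 5 → i++
[i=2,j=1] A[i]=10<=B[j]=21 take 10 → i++
[i=3,j=1] A[i]=11<=B[j]=21 take 11 → i++
[i=4,j=1] A[i]=15<=B[j]=21 take 15 → i++
[i=5,j=1] A[i]=22>B[j]=21 take 21 → j++
[i=5,j=2] A[i]=22<=B[j]=25 take 22 → i++
[i=6,j=2] A[i]=27>B[j]=25 take 25 → j++

i=6, j=3, merged so far=[1, 2, 5, 10, 11, 15, 21, 22, 25]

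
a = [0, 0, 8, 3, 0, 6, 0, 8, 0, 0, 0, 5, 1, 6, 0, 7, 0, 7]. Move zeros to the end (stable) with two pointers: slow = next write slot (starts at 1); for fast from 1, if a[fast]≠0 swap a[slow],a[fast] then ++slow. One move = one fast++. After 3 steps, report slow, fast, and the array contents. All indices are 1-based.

slow=1 fast=1: a[fast]=0, fast++
slow=1 fast=2: a[fast]=0, fast++
slow=1 fast=3: a[fast]=8≠0 swap→a[1]=8, slow++,fast++

slow=2, fast=4, a=[8, 0, 0, 3, 0, 6, 0, 8, 0, 0, 0, 5, 1, 6, 0, 7, 0, 7]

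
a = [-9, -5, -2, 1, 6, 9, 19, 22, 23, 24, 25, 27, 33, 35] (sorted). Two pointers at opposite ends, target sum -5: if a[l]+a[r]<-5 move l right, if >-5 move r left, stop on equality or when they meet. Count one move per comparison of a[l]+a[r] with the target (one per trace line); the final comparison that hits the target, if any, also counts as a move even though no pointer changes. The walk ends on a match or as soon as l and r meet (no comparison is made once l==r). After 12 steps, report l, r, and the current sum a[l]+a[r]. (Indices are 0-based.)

[0,13] -9+35=26 >-5 → r--
[0,12] -9+33=24 >-5 → r--
[0,11] -9+27=18 >-5 → r--
[0,10] -9+25=16 >-5 → r--
[0,9] -9+24=15 >-5 → r--
[0,8] -9+23=14 >-5 → r--
[0,7] -9+22=13 >-5 → r--
[0,6] -9+19=10 >-5 → r--
[0,5] -9+9=0 >-5 → r--
[0,4] -9+6=-3 >-5 → r--
[0,3] -9+1=-8 <-5 → l++
[1,3] -5+1=-4 >-5 → r--

l=1, r=2, sum=-7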